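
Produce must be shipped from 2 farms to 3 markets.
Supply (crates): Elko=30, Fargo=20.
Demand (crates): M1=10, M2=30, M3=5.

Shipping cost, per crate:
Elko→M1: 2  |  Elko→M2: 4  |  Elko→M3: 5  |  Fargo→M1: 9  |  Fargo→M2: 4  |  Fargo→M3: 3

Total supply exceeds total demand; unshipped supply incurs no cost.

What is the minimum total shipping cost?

155

Optimal allocation:
  Elko–M1: 10 × 2 = 20
  Elko–M2: 15 × 4 = 60
  Fargo–M2: 15 × 4 = 60
  Fargo–M3: 5 × 3 = 15
Total = 20 + 60 + 60 + 15 = 155.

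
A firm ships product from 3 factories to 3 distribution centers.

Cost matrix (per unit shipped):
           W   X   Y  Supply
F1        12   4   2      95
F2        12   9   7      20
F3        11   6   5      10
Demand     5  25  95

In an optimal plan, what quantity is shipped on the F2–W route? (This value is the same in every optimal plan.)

5

Solving gives:
  F1 to X: 15 × 4 = 60
  F1 to Y: 80 × 2 = 160
  F2 to W: 5 × 12 = 60
  F2 to Y: 15 × 7 = 105
  F3 to X: 10 × 6 = 60
Total cost = 445.
So F2→W carries 5 pallets.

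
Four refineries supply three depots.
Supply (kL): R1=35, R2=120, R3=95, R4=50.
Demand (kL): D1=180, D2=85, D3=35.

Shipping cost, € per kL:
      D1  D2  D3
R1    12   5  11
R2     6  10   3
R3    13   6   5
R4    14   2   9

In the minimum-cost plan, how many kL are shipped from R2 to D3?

Solving gives:
  R1->D2: 35 × €5 = €175
  R2->D1: 120 × €6 = €720
  R3->D1: 60 × €13 = €780
  R3->D3: 35 × €5 = €175
  R4->D2: 50 × €2 = €100
Total cost = €1950.
The route R2→D3 is not used.

0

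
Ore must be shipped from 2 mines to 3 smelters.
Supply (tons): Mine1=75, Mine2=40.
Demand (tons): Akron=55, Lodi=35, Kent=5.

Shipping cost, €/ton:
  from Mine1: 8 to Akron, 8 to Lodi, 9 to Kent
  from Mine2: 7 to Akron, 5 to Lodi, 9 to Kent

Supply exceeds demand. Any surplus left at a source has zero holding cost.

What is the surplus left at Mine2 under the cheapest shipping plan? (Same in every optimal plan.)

0

An optimal plan:
  Mine1->Akron: 50 × €8 = €400
  Mine1->Kent: 5 × €9 = €45
  Mine2->Akron: 5 × €7 = €35
  Mine2->Lodi: 35 × €5 = €175
Total cost = €655.
Mine2 ships 40 of its 40, leaving 0.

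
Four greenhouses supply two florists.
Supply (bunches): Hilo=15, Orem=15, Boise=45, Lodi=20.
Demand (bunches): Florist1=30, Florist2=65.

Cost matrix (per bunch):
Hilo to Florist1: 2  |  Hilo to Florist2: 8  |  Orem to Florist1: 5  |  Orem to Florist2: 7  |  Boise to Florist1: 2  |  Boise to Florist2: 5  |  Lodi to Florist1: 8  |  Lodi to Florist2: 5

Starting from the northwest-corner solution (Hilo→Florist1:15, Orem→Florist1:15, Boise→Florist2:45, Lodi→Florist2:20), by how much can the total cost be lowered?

Current plan cost = 15·2 + 15·5 + 45·5 + 20·5 = 430.
Optimal plan:
  Hilo to Florist1: 15 × 2 = 30
  Orem to Florist2: 15 × 7 = 105
  Boise to Florist1: 15 × 2 = 30
  Boise to Florist2: 30 × 5 = 150
  Lodi to Florist2: 20 × 5 = 100
Optimal cost = 415.
Saving = 430 − 415 = 15.

15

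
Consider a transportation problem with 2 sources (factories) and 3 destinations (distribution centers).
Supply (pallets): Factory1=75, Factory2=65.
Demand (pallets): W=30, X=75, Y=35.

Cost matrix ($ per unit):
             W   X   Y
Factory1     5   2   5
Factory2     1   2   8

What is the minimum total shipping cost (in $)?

One minimum-cost allocation:
  Factory1→X: 40 × $2 = $80
  Factory1→Y: 35 × $5 = $175
  Factory2→W: 30 × $1 = $30
  Factory2→X: 35 × $2 = $70
Total = 80 + 175 + 30 + 70 = $355.

355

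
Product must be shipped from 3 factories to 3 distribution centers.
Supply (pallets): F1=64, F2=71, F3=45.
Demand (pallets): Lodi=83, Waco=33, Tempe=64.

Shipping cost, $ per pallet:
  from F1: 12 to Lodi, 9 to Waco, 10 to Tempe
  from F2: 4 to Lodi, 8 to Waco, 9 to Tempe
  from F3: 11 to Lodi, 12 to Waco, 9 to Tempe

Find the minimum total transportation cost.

One minimum-cost allocation:
  F1→Waco: 33 × $9 = $297
  F1→Tempe: 31 × $10 = $310
  F2→Lodi: 71 × $4 = $284
  F3→Lodi: 12 × $11 = $132
  F3→Tempe: 33 × $9 = $297
Total = 297 + 310 + 284 + 132 + 297 = $1320.
(Supply check: F1 ships 64; F2 ships 71; F3 ships 45.)

1320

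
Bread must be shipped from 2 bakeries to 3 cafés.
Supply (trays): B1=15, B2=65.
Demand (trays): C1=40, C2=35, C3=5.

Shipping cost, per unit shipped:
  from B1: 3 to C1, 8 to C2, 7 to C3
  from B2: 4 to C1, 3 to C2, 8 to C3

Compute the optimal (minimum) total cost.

290

An optimal shipping plan:
  B1→C1: 15 trays
  B2→C1: 25 trays
  B2→C2: 35 trays
  B2→C3: 5 trays
Total cost = 290.
(Supply check: B1 ships 15; B2 ships 65.)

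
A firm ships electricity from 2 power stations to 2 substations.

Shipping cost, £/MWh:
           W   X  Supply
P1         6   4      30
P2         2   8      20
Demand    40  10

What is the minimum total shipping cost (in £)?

200

One minimum-cost allocation:
  P1→W: 20 × £6 = £120
  P1→X: 10 × £4 = £40
  P2→W: 20 × £2 = £40
Total = 120 + 40 + 40 = £200.
(Supply check: P1 ships 30; P2 ships 20.)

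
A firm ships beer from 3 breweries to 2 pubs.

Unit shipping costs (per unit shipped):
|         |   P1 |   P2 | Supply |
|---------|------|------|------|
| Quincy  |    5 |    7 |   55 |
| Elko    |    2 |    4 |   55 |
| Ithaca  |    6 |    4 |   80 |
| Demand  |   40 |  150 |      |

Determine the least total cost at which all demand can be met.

An optimal shipping plan:
  Quincy->P1: 40 × 5 = 200
  Quincy->P2: 15 × 7 = 105
  Elko->P2: 55 × 4 = 220
  Ithaca->P2: 80 × 4 = 320
Total = 200 + 105 + 220 + 320 = 845.

845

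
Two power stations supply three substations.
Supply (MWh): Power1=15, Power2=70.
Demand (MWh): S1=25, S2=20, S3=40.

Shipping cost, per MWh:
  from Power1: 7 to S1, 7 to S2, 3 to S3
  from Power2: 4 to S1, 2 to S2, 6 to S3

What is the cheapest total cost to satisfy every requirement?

One minimum-cost allocation:
  Power1→S3: 15 × 3 = 45
  Power2→S1: 25 × 4 = 100
  Power2→S2: 20 × 2 = 40
  Power2→S3: 25 × 6 = 150
Total = 45 + 100 + 40 + 150 = 335.

335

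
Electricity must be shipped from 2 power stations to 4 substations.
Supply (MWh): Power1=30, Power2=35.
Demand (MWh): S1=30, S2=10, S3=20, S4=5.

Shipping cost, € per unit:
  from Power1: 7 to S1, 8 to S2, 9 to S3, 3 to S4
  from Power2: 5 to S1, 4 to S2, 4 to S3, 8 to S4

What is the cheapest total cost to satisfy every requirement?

335

One minimum-cost allocation:
  Power1→S1: 25 × €7 = €175
  Power1→S4: 5 × €3 = €15
  Power2→S1: 5 × €5 = €25
  Power2→S2: 10 × €4 = €40
  Power2→S3: 20 × €4 = €80
Total = 175 + 15 + 25 + 40 + 80 = €335.
(Supply check: Power1 ships 30; Power2 ships 35.)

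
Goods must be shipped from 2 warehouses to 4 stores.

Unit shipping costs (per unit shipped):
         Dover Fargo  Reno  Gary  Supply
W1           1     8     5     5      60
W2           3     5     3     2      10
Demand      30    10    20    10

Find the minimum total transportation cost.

230

An optimal shipping plan:
  W1→Dover: 30 units
  W1→Fargo: 10 units
  W1→Reno: 20 units
  W2→Gary: 10 units
Total cost = 230.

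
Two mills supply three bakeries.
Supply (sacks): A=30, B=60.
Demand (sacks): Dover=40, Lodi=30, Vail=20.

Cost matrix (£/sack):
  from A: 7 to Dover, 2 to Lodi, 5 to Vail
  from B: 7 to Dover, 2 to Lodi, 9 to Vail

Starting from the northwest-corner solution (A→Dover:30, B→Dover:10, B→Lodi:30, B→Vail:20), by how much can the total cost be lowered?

80

Current plan cost = 30·7 + 10·7 + 30·2 + 20·9 = £520.
Optimal plan:
  A to Dover: 10 × £7 = £70
  A to Vail: 20 × £5 = £100
  B to Dover: 30 × £7 = £210
  B to Lodi: 30 × £2 = £60
Optimal cost = £440.
Saving = 520 − 440 = £80.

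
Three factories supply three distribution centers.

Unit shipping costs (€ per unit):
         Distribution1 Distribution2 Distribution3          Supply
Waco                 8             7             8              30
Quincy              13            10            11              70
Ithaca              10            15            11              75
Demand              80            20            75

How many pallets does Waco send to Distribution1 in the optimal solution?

The minimum-cost plan:
  Waco–Distribution1: 5 × €8 = €40
  Waco–Distribution3: 25 × €8 = €200
  Quincy–Distribution2: 20 × €10 = €200
  Quincy–Distribution3: 50 × €11 = €550
  Ithaca–Distribution1: 75 × €10 = €750
Total cost = €1740.
So Waco→Distribution1 carries 5 pallets.

5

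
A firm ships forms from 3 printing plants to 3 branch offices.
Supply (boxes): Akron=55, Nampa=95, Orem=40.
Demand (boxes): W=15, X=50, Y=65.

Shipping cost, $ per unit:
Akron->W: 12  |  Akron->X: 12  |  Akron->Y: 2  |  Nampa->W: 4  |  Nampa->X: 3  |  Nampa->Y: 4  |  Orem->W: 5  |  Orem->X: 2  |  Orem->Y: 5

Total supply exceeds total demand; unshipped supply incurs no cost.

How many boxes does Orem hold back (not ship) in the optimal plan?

Minimum-cost shipments:
  Akron→Y: 55 × $2 = $110
  Nampa→W: 15 × $4 = $60
  Nampa→X: 10 × $3 = $30
  Nampa→Y: 10 × $4 = $40
  Orem→X: 40 × $2 = $80
Total cost = $320.
Orem ships 40 of its 40, leaving 0.

0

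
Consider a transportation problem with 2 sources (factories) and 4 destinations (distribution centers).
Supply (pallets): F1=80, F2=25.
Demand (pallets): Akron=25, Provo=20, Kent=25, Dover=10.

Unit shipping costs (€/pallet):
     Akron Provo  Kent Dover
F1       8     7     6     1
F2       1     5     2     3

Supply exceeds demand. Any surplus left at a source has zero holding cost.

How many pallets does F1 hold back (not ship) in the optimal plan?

25

Minimum-cost shipments:
  F1 to Provo: 20 pallets
  F1 to Kent: 25 pallets
  F1 to Dover: 10 pallets
  F2 to Akron: 25 pallets
Total cost = €325.
F1 ships 55 of its 80, leaving 25.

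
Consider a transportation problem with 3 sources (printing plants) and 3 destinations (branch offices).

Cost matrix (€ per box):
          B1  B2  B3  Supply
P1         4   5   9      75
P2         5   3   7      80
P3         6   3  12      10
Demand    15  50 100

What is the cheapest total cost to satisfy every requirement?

1030

One minimum-cost allocation:
  P1→B1: 15 × €4 = €60
  P1→B3: 60 × €9 = €540
  P2→B2: 40 × €3 = €120
  P2→B3: 40 × €7 = €280
  P3→B2: 10 × €3 = €30
Total = 60 + 540 + 120 + 280 + 30 = €1030.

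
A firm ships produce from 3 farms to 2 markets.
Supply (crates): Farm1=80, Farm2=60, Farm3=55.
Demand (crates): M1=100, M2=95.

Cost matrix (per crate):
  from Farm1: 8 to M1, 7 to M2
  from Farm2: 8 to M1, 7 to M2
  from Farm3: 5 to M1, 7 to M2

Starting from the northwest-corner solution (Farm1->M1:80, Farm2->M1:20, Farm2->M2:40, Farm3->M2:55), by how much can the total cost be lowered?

Current plan cost = 80·8 + 20·8 + 40·7 + 55·7 = 1465.
Optimal plan:
  Farm1→M1: 45 × 8 = 360
  Farm1→M2: 35 × 7 = 245
  Farm2→M2: 60 × 7 = 420
  Farm3→M1: 55 × 5 = 275
Optimal cost = 1300.
Saving = 1465 − 1300 = 165.

165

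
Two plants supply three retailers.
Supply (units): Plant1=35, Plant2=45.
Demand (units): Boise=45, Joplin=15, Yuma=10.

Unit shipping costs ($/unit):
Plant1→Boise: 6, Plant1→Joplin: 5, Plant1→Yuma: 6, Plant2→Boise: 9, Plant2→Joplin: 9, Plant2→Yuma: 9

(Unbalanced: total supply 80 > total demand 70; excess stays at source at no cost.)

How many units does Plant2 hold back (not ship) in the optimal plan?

10

Minimum-cost shipments:
  Plant1->Boise: 10 × $6 = $60
  Plant1->Joplin: 15 × $5 = $75
  Plant1->Yuma: 10 × $6 = $60
  Plant2->Boise: 35 × $9 = $315
Total cost = $510.
Plant2 ships 35 of its 45, leaving 10.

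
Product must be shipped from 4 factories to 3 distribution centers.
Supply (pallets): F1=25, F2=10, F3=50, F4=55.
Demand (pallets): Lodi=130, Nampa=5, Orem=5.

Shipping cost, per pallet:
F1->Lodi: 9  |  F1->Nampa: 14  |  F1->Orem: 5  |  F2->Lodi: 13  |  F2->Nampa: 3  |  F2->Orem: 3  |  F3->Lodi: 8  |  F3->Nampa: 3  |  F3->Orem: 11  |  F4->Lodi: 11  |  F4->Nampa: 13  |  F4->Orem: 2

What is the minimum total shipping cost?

An optimal shipping plan:
  F1 to Lodi: 25 × 9 = 225
  F2 to Nampa: 5 × 3 = 15
  F2 to Orem: 5 × 3 = 15
  F3 to Lodi: 50 × 8 = 400
  F4 to Lodi: 55 × 11 = 605
Total = 225 + 15 + 15 + 400 + 605 = 1260.
(Supply check: F1 ships 25; F2 ships 10; F3 ships 50; F4 ships 55.)

1260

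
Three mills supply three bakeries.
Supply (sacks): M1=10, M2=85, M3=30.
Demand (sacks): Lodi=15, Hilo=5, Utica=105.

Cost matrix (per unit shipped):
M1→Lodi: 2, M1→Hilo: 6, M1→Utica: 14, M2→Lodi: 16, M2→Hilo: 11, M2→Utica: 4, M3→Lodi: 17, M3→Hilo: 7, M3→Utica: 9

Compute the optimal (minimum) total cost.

An optimal shipping plan:
  M1->Lodi: 10 sacks
  M2->Utica: 85 sacks
  M3->Lodi: 5 sacks
  M3->Hilo: 5 sacks
  M3->Utica: 20 sacks
Total cost = 660.
(Supply check: M1 ships 10; M2 ships 85; M3 ships 30.)

660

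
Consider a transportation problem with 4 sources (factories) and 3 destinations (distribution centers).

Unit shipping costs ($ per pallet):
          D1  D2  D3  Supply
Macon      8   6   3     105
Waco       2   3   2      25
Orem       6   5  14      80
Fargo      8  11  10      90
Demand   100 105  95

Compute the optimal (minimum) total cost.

An optimal shipping plan:
  Macon→D2: 10 pallets
  Macon→D3: 95 pallets
  Waco→D1: 10 pallets
  Waco→D2: 15 pallets
  Orem→D2: 80 pallets
  Fargo→D1: 90 pallets
Total cost = $1530.
(Supply check: Macon ships 105; Waco ships 25; Orem ships 80; Fargo ships 90.)

1530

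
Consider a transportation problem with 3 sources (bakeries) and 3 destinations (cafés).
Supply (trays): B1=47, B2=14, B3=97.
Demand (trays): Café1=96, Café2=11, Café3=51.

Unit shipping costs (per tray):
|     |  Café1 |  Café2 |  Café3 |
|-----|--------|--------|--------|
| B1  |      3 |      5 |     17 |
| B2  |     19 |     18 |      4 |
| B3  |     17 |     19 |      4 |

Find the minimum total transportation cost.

1376

Optimal allocation:
  B1 to Café1: 47 trays
  B2 to Café2: 11 trays
  B2 to Café3: 3 trays
  B3 to Café1: 49 trays
  B3 to Café3: 48 trays
Total cost = 1376.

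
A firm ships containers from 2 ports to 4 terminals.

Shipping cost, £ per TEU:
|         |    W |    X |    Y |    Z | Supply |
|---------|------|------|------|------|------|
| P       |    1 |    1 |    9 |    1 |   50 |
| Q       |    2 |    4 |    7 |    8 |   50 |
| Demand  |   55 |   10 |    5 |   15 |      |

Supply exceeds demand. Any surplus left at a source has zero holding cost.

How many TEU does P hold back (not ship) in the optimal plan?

An optimal plan:
  P to W: 25 × £1 = £25
  P to X: 10 × £1 = £10
  P to Z: 15 × £1 = £15
  Q to W: 30 × £2 = £60
  Q to Y: 5 × £7 = £35
Total cost = £145.
P ships 50 of its 50, leaving 0.

0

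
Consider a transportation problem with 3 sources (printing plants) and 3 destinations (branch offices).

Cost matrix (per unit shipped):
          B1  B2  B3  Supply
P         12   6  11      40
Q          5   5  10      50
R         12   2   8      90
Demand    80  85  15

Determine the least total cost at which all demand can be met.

930

A cheapest plan:
  P->B1: 30 × 12 = 360
  P->B3: 10 × 11 = 110
  Q->B1: 50 × 5 = 250
  R->B2: 85 × 2 = 170
  R->B3: 5 × 8 = 40
Total = 360 + 110 + 250 + 170 + 40 = 930.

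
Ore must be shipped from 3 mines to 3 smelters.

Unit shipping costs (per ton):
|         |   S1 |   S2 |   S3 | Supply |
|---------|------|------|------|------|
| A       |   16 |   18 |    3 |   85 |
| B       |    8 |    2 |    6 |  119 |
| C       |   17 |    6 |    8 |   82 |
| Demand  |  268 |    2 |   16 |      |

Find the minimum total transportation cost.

3476

One minimum-cost allocation:
  A to S1: 69 × 16 = 1104
  A to S3: 16 × 3 = 48
  B to S1: 119 × 8 = 952
  C to S1: 80 × 17 = 1360
  C to S2: 2 × 6 = 12
Total = 1104 + 48 + 952 + 1360 + 12 = 3476.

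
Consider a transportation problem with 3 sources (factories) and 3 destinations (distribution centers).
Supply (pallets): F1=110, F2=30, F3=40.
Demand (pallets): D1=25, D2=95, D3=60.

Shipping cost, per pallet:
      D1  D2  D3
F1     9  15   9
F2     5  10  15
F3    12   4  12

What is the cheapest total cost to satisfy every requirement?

1600

An optimal shipping plan:
  F1 to D1: 25 × 9 = 225
  F1 to D2: 25 × 15 = 375
  F1 to D3: 60 × 9 = 540
  F2 to D2: 30 × 10 = 300
  F3 to D2: 40 × 4 = 160
Total = 225 + 375 + 540 + 300 + 160 = 1600.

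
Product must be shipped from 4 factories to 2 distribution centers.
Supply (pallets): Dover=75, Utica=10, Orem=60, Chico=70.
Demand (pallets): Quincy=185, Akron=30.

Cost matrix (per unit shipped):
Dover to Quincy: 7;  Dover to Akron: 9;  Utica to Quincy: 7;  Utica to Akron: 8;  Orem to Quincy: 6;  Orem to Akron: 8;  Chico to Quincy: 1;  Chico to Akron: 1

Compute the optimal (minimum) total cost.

1025

Optimal allocation:
  Dover to Quincy: 75 × 7 = 525
  Utica to Quincy: 10 × 7 = 70
  Orem to Quincy: 60 × 6 = 360
  Chico to Quincy: 40 × 1 = 40
  Chico to Akron: 30 × 1 = 30
Total = 525 + 70 + 360 + 40 + 30 = 1025.
(Supply check: Dover ships 75; Utica ships 10; Orem ships 60; Chico ships 70.)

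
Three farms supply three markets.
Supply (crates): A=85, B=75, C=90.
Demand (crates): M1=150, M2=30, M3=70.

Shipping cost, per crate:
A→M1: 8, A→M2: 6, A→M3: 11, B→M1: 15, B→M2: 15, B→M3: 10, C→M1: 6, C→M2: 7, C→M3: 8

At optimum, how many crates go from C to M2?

Optimal shipments:
  A to M1: 55 crates
  A to M2: 30 crates
  B to M1: 5 crates
  B to M3: 70 crates
  C to M1: 90 crates
Total cost = 1935.
The route C→M2 is not used.

0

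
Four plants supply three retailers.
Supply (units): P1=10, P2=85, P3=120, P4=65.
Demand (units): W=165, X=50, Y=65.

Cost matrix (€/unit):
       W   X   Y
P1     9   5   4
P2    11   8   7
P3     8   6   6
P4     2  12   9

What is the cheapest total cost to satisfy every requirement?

A cheapest plan:
  P1–X: 10 × €5 = €50
  P2–X: 20 × €8 = €160
  P2–Y: 65 × €7 = €455
  P3–W: 100 × €8 = €800
  P3–X: 20 × €6 = €120
  P4–W: 65 × €2 = €130
Total = 50 + 160 + 455 + 800 + 120 + 130 = €1715.

1715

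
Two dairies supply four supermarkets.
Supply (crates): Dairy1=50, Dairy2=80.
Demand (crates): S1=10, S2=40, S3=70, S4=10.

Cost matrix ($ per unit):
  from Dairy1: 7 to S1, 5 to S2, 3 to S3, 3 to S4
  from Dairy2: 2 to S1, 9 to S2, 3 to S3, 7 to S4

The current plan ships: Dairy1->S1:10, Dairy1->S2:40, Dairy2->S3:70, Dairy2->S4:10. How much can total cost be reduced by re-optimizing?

Current plan cost = 10·7 + 40·5 + 70·3 + 10·7 = $550.
Optimal plan:
  Dairy1 to S2: 40 × $5 = $200
  Dairy1 to S4: 10 × $3 = $30
  Dairy2 to S1: 10 × $2 = $20
  Dairy2 to S3: 70 × $3 = $210
Optimal cost = $460.
Saving = 550 − 460 = $90.

90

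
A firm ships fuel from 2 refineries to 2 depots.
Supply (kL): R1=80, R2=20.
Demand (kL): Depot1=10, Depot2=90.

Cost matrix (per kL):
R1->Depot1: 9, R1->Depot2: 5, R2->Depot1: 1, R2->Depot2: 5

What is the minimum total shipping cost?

An optimal shipping plan:
  R1–Depot2: 80 × 5 = 400
  R2–Depot1: 10 × 1 = 10
  R2–Depot2: 10 × 5 = 50
Total = 400 + 10 + 50 = 460.
(Supply check: R1 ships 80; R2 ships 20.)

460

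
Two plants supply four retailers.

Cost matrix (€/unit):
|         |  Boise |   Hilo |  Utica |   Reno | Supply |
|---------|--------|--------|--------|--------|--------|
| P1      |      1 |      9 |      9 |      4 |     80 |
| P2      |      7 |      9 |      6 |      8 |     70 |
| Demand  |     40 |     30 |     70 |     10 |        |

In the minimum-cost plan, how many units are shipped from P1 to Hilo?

30

The minimum-cost plan:
  P1->Boise: 40 × €1 = €40
  P1->Hilo: 30 × €9 = €270
  P1->Reno: 10 × €4 = €40
  P2->Utica: 70 × €6 = €420
Total cost = €770.
So P1→Hilo carries 30 units.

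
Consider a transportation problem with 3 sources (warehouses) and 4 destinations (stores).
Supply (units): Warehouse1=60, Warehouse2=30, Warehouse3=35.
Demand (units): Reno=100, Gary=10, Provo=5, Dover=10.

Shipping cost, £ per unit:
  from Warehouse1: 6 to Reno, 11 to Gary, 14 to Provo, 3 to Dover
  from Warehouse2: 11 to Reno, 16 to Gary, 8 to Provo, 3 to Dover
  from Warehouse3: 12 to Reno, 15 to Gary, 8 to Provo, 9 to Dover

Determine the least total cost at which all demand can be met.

A cheapest plan:
  Warehouse1–Reno: 60 × £6 = £360
  Warehouse2–Reno: 20 × £11 = £220
  Warehouse2–Dover: 10 × £3 = £30
  Warehouse3–Reno: 20 × £12 = £240
  Warehouse3–Gary: 10 × £15 = £150
  Warehouse3–Provo: 5 × £8 = £40
Total = 360 + 220 + 30 + 240 + 150 + 40 = £1040.
(Supply check: Warehouse1 ships 60; Warehouse2 ships 30; Warehouse3 ships 35.)

1040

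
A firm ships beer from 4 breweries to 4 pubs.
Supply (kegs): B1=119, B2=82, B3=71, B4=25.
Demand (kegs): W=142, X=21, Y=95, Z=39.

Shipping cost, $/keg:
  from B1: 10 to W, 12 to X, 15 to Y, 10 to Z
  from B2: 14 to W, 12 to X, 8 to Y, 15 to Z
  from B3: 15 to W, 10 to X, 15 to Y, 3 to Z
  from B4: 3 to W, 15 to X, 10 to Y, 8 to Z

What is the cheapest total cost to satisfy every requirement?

An optimal shipping plan:
  B1–W: 117 × $10 = $1170
  B1–Y: 2 × $15 = $30
  B2–Y: 82 × $8 = $656
  B3–X: 21 × $10 = $210
  B3–Y: 11 × $15 = $165
  B3–Z: 39 × $3 = $117
  B4–W: 25 × $3 = $75
Total = 1170 + 30 + 656 + 210 + 165 + 117 + 75 = $2423.

2423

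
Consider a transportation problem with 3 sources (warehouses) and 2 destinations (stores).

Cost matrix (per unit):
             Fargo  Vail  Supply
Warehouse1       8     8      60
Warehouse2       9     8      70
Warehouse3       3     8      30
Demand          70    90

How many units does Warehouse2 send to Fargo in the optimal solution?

Optimal shipments:
  Warehouse1→Fargo: 40 × 8 = 320
  Warehouse1→Vail: 20 × 8 = 160
  Warehouse2→Vail: 70 × 8 = 560
  Warehouse3→Fargo: 30 × 3 = 90
Total cost = 1130.
The route Warehouse2→Fargo is not used.

0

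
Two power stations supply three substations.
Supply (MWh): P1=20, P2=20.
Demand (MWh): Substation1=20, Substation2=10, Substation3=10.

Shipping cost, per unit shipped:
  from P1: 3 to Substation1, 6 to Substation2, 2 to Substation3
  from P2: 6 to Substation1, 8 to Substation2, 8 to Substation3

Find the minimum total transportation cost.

A cheapest plan:
  P1 to Substation1: 10 × 3 = 30
  P1 to Substation3: 10 × 2 = 20
  P2 to Substation1: 10 × 6 = 60
  P2 to Substation2: 10 × 8 = 80
Total = 30 + 20 + 60 + 80 = 190.
(Supply check: P1 ships 20; P2 ships 20.)

190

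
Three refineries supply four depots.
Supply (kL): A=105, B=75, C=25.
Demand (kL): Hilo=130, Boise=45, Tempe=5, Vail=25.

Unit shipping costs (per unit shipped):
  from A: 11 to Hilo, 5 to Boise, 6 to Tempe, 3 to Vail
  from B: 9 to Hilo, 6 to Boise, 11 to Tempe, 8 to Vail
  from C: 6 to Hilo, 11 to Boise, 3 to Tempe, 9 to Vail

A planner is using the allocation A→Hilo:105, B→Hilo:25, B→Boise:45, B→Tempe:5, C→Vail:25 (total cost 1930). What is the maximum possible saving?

Current plan cost = 105·11 + 25·9 + 45·6 + 5·11 + 25·9 = 1930.
Optimal plan:
  A to Hilo: 30 kL
  A to Boise: 45 kL
  A to Tempe: 5 kL
  A to Vail: 25 kL
  B to Hilo: 75 kL
  C to Hilo: 25 kL
Optimal cost = 1485.
Saving = 1930 − 1485 = 445.

445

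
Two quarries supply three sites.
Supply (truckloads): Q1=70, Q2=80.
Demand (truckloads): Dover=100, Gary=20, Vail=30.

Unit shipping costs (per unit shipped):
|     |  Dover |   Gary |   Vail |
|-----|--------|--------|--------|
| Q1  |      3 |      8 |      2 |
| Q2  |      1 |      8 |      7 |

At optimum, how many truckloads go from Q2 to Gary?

Solving gives:
  Q1->Dover: 20 truckloads
  Q1->Gary: 20 truckloads
  Q1->Vail: 30 truckloads
  Q2->Dover: 80 truckloads
Total cost = 360.
The route Q2→Gary is not used.

0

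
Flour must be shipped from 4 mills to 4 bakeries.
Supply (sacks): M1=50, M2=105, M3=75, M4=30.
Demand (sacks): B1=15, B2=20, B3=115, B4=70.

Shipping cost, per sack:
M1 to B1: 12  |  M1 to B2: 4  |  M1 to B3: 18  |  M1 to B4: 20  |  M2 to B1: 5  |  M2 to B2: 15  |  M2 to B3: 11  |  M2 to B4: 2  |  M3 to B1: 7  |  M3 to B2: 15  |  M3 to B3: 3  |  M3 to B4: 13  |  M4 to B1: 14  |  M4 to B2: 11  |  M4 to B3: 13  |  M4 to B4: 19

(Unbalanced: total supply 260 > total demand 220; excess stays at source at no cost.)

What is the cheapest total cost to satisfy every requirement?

A cheapest plan:
  M1–B2: 20 × 4 = 80
  M2–B1: 15 × 5 = 75
  M2–B3: 20 × 11 = 220
  M2–B4: 70 × 2 = 140
  M3–B3: 75 × 3 = 225
  M4–B3: 20 × 13 = 260
Total = 80 + 75 + 220 + 140 + 225 + 260 = 1000.

1000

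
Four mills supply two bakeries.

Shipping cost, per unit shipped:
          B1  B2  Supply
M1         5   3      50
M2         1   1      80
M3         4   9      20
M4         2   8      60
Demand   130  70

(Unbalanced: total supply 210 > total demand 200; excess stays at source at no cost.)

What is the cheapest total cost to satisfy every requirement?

390

Optimal allocation:
  M1–B2: 50 × 3 = 150
  M2–B1: 60 × 1 = 60
  M2–B2: 20 × 1 = 20
  M3–B1: 10 × 4 = 40
  M4–B1: 60 × 2 = 120
Total = 150 + 60 + 20 + 40 + 120 = 390.
(Supply check: M1 ships 50; M2 ships 80; M3 ships 10; M4 ships 60.)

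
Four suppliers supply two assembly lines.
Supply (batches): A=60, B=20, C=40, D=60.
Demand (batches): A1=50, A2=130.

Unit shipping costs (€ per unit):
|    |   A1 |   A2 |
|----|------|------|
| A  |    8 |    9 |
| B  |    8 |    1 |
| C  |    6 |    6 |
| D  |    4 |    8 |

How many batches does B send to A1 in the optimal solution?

Solving gives:
  A→A2: 60 batches
  B→A2: 20 batches
  C→A2: 40 batches
  D→A1: 50 batches
  D→A2: 10 batches
Total cost = €1080.
The route B→A1 is not used.

0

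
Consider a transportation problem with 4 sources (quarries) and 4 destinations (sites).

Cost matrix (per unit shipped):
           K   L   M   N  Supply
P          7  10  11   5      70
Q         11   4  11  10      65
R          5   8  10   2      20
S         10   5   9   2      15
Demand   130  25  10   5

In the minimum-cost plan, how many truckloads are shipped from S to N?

5

The minimum-cost plan:
  P->K: 70 truckloads
  Q->K: 40 truckloads
  Q->L: 25 truckloads
  R->K: 20 truckloads
  S->M: 10 truckloads
  S->N: 5 truckloads
Total cost = 1230.
So S→N carries 5 truckloads.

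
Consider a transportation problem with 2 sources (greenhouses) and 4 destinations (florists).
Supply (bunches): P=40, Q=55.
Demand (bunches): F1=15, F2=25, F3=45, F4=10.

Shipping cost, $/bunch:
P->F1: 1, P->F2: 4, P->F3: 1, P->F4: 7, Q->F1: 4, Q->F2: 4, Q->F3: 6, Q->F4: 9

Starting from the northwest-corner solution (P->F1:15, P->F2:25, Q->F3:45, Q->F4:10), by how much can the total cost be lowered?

Current plan cost = 15·1 + 25·4 + 45·6 + 10·9 = $475.
Optimal plan:
  P–F3: 40 × $1 = $40
  Q–F1: 15 × $4 = $60
  Q–F2: 25 × $4 = $100
  Q–F3: 5 × $6 = $30
  Q–F4: 10 × $9 = $90
Optimal cost = $320.
Saving = 475 − 320 = $155.

155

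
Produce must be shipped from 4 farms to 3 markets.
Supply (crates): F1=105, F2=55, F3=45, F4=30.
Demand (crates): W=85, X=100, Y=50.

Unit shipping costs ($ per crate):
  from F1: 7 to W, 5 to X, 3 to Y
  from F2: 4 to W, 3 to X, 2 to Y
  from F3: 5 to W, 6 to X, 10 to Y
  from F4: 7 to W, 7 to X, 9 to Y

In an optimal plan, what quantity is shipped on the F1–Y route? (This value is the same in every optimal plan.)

The minimum-cost plan:
  F1->X: 55 × $5 = $275
  F1->Y: 50 × $3 = $150
  F2->W: 10 × $4 = $40
  F2->X: 45 × $3 = $135
  F3->W: 45 × $5 = $225
  F4->W: 30 × $7 = $210
Total cost = $1035.
So F1→Y carries 50 crates.

50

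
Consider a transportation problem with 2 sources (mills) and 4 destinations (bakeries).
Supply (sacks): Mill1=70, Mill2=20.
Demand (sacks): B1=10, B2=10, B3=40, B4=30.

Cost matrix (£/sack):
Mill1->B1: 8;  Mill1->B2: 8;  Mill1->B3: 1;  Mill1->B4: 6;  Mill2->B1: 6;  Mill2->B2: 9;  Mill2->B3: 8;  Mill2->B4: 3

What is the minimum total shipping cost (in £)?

320

An optimal shipping plan:
  Mill1 to B1: 10 × £8 = £80
  Mill1 to B2: 10 × £8 = £80
  Mill1 to B3: 40 × £1 = £40
  Mill1 to B4: 10 × £6 = £60
  Mill2 to B4: 20 × £3 = £60
Total = 80 + 80 + 40 + 60 + 60 = £320.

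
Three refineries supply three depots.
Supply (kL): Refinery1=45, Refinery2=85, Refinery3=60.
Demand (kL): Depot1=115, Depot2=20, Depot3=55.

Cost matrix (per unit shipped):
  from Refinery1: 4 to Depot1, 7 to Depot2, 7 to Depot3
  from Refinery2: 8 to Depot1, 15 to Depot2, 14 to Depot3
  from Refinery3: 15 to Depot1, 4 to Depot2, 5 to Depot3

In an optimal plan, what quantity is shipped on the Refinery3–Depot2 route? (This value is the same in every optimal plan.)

Optimal shipments:
  Refinery1→Depot1: 30 × 4 = 120
  Refinery1→Depot3: 15 × 7 = 105
  Refinery2→Depot1: 85 × 8 = 680
  Refinery3→Depot2: 20 × 4 = 80
  Refinery3→Depot3: 40 × 5 = 200
Total cost = 1185.
So Refinery3→Depot2 carries 20 kL.

20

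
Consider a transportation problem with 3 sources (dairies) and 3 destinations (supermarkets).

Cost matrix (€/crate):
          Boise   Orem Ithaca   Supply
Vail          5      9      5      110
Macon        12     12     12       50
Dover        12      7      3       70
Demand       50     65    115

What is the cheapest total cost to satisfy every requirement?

An optimal shipping plan:
  Vail–Boise: 50 crates
  Vail–Orem: 15 crates
  Vail–Ithaca: 45 crates
  Macon–Orem: 50 crates
  Dover–Ithaca: 70 crates
Total cost = €1420.

1420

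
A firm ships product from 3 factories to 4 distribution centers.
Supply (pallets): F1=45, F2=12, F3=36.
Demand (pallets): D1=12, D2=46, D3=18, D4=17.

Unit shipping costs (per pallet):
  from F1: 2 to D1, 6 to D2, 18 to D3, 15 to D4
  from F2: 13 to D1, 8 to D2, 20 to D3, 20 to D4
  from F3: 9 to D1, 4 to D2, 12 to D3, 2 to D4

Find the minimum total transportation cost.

572

Optimal allocation:
  F1->D1: 12 × 2 = 24
  F1->D2: 33 × 6 = 198
  F2->D2: 12 × 8 = 96
  F3->D2: 1 × 4 = 4
  F3->D3: 18 × 12 = 216
  F3->D4: 17 × 2 = 34
Total = 24 + 198 + 96 + 4 + 216 + 34 = 572.
(Supply check: F1 ships 45; F2 ships 12; F3 ships 36.)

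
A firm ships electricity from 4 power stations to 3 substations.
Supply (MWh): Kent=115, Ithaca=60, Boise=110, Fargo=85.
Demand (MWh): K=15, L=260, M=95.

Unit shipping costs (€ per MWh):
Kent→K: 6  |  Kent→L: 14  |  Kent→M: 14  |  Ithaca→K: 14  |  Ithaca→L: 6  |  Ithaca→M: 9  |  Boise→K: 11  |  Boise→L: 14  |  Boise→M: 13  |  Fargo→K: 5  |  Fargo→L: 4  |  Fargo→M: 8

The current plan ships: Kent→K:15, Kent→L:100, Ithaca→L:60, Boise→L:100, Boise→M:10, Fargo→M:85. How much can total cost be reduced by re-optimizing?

Current plan cost = 15·6 + 100·14 + 60·6 + 100·14 + 10·13 + 85·8 = €4060.
Optimal plan:
  Kent→K: 15 × €6 = €90
  Kent→L: 100 × €14 = €1400
  Ithaca→L: 60 × €6 = €360
  Boise→L: 15 × €14 = €210
  Boise→M: 95 × €13 = €1235
  Fargo→L: 85 × €4 = €340
Optimal cost = €3635.
Saving = 4060 − 3635 = €425.

425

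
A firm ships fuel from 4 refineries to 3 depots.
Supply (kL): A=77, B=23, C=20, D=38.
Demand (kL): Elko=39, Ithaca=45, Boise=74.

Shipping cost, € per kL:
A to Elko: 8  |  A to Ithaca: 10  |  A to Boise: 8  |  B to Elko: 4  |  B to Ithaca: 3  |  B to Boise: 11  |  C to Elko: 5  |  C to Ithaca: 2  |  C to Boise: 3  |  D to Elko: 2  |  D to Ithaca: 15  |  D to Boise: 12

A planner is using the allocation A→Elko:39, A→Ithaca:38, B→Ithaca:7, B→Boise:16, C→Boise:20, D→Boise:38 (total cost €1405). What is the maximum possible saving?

Current plan cost = 39·8 + 38·10 + 7·3 + 16·11 + 20·3 + 38·12 = €1405.
Optimal plan:
  A–Elko: 1 kL
  A–Ithaca: 2 kL
  A–Boise: 74 kL
  B–Ithaca: 23 kL
  C–Ithaca: 20 kL
  D–Elko: 38 kL
Optimal cost = €805.
Saving = 1405 − 805 = €600.

600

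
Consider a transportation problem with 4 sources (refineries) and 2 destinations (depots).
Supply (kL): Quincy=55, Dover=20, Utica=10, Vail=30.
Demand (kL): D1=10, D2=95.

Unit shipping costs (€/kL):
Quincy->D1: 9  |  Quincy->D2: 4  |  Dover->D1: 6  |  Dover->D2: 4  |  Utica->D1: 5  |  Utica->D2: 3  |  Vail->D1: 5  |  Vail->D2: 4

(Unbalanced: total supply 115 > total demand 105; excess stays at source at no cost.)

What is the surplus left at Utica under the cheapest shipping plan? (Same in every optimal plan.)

0

Minimum-cost shipments:
  Quincy–D2: 55 kL
  Dover–D2: 20 kL
  Utica–D2: 10 kL
  Vail–D1: 10 kL
  Vail–D2: 10 kL
Total cost = €420.
Utica ships 10 of its 10, leaving 0.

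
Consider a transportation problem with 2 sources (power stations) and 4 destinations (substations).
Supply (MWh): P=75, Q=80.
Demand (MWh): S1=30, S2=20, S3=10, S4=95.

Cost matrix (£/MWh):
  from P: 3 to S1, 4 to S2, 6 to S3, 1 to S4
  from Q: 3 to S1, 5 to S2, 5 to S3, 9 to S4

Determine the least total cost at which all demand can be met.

An optimal shipping plan:
  P->S4: 75 × £1 = £75
  Q->S1: 30 × £3 = £90
  Q->S2: 20 × £5 = £100
  Q->S3: 10 × £5 = £50
  Q->S4: 20 × £9 = £180
Total = 75 + 90 + 100 + 50 + 180 = £495.
(Supply check: P ships 75; Q ships 80.)

495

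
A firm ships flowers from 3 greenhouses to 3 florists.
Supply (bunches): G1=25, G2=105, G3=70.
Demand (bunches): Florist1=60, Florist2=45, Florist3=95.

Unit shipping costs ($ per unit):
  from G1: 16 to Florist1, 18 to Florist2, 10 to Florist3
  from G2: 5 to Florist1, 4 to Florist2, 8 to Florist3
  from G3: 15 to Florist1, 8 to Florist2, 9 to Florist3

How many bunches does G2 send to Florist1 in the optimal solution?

60

Optimal shipments:
  G1 to Florist3: 25 × $10 = $250
  G2 to Florist1: 60 × $5 = $300
  G2 to Florist2: 45 × $4 = $180
  G3 to Florist3: 70 × $9 = $630
Total cost = $1360.
So G2→Florist1 carries 60 bunches.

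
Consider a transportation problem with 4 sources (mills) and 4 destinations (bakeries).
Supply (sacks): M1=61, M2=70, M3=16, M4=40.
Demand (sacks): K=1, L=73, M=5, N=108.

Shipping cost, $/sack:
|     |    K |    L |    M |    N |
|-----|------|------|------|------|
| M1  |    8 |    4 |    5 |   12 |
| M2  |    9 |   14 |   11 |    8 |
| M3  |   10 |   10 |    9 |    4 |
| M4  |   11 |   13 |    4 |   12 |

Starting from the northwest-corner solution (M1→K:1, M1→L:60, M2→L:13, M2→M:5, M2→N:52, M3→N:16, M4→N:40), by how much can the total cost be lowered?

126

Current plan cost = 1·8 + 60·4 + 13·14 + 5·11 + 52·8 + 16·4 + 40·12 = $1445.
Optimal plan:
  M1->L: 61 × $4 = $244
  M2->N: 70 × $8 = $560
  M3->N: 16 × $4 = $64
  M4->K: 1 × $11 = $11
  M4->L: 12 × $13 = $156
  M4->M: 5 × $4 = $20
  M4->N: 22 × $12 = $264
Optimal cost = $1319.
Saving = 1445 − 1319 = $126.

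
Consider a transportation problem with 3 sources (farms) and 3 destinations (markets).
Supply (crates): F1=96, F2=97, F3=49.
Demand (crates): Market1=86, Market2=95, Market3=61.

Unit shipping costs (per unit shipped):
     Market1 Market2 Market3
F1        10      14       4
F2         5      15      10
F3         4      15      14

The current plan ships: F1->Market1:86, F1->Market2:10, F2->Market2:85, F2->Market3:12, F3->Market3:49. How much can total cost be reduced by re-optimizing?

1066

Current plan cost = 86·10 + 10·14 + 85·15 + 12·10 + 49·14 = 3081.
Optimal plan:
  F1->Market2: 35 × 14 = 490
  F1->Market3: 61 × 4 = 244
  F2->Market1: 37 × 5 = 185
  F2->Market2: 60 × 15 = 900
  F3->Market1: 49 × 4 = 196
Optimal cost = 2015.
Saving = 3081 − 2015 = 1066.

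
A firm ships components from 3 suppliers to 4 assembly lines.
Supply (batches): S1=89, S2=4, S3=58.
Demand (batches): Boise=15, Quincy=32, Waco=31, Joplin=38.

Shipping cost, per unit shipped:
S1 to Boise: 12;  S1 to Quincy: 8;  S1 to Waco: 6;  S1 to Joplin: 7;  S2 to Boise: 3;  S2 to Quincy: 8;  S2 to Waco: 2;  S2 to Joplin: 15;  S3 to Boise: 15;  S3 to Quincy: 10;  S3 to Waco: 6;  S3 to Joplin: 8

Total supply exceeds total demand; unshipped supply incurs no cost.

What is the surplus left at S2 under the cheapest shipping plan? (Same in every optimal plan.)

An optimal plan:
  S1 to Boise: 11 × 12 = 132
  S1 to Quincy: 32 × 8 = 256
  S1 to Waco: 8 × 6 = 48
  S1 to Joplin: 38 × 7 = 266
  S2 to Boise: 4 × 3 = 12
  S3 to Waco: 23 × 6 = 138
Total cost = 852.
S2 ships 4 of its 4, leaving 0.

0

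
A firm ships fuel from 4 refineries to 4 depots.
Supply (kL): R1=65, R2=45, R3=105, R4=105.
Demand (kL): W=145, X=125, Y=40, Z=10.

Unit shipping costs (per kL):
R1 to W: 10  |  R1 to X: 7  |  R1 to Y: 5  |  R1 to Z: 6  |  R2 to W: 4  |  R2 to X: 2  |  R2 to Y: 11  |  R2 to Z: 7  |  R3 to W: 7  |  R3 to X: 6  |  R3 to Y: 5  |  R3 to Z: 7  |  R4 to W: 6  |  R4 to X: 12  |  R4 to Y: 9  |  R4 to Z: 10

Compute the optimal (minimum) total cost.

Optimal allocation:
  R1->X: 15 × 7 = 105
  R1->Y: 40 × 5 = 200
  R1->Z: 10 × 6 = 60
  R2->X: 45 × 2 = 90
  R3->W: 40 × 7 = 280
  R3->X: 65 × 6 = 390
  R4->W: 105 × 6 = 630
Total = 105 + 200 + 60 + 90 + 280 + 390 + 630 = 1755.
(Supply check: R1 ships 65; R2 ships 45; R3 ships 105; R4 ships 105.)

1755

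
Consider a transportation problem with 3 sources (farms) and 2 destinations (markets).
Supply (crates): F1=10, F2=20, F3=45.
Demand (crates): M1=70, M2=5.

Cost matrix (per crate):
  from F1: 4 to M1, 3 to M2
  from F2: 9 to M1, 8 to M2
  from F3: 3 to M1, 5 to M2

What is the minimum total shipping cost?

Optimal allocation:
  F1->M1: 5 × 4 = 20
  F1->M2: 5 × 3 = 15
  F2->M1: 20 × 9 = 180
  F3->M1: 45 × 3 = 135
Total = 20 + 15 + 180 + 135 = 350.
(Supply check: F1 ships 10; F2 ships 20; F3 ships 45.)

350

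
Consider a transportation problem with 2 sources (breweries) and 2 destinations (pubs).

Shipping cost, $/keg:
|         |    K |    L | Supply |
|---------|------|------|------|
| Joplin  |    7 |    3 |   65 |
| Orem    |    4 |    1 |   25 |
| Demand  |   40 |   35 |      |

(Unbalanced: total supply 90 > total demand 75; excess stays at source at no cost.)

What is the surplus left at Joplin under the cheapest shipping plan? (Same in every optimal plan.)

15

An optimal plan:
  Joplin–K: 15 × $7 = $105
  Joplin–L: 35 × $3 = $105
  Orem–K: 25 × $4 = $100
Total cost = $310.
Joplin ships 50 of its 65, leaving 15.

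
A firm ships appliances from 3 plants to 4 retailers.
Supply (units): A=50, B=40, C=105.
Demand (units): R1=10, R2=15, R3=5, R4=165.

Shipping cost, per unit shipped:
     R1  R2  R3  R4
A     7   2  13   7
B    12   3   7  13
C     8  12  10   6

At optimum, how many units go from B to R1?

10

Optimal shipments:
  A–R4: 50 × 7 = 350
  B–R1: 10 × 12 = 120
  B–R2: 15 × 3 = 45
  B–R3: 5 × 7 = 35
  B–R4: 10 × 13 = 130
  C–R4: 105 × 6 = 630
Total cost = 1310.
So B→R1 carries 10 units.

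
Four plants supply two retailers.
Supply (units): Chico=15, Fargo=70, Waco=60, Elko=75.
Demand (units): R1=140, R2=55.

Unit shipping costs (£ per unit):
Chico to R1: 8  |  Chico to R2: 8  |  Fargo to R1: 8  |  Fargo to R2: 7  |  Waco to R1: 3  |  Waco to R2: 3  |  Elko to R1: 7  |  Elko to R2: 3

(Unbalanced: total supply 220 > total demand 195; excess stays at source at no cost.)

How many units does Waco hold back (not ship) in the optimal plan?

Minimum-cost shipments:
  Fargo→R1: 60 × £8 = £480
  Waco→R1: 60 × £3 = £180
  Elko→R1: 20 × £7 = £140
  Elko→R2: 55 × £3 = £165
Total cost = £965.
Waco ships 60 of its 60, leaving 0.

0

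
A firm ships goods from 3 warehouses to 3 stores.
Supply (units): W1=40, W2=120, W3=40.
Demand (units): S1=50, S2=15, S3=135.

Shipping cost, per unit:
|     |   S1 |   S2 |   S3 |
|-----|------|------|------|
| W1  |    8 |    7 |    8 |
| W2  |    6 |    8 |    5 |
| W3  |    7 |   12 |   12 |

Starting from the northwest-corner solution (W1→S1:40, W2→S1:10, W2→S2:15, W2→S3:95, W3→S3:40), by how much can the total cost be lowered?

Current plan cost = 40·8 + 10·6 + 15·8 + 95·5 + 40·12 = 1455.
Optimal plan:
  W1 to S1: 10 × 8 = 80
  W1 to S2: 15 × 7 = 105
  W1 to S3: 15 × 8 = 120
  W2 to S3: 120 × 5 = 600
  W3 to S1: 40 × 7 = 280
Optimal cost = 1185.
Saving = 1455 − 1185 = 270.

270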